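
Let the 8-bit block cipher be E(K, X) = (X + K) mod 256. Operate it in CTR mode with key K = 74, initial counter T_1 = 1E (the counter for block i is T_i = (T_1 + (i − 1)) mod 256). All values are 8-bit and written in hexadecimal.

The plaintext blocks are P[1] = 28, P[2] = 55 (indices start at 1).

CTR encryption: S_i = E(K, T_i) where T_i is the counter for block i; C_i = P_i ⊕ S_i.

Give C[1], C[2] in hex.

C[1]: T = 1E, S = E(K, T) = 92; 28 ⊕ 92 = BA.
C[2]: T = 1F, S = E(K, T) = 93; 55 ⊕ 93 = C6.

C[1] = BA, C[2] = C6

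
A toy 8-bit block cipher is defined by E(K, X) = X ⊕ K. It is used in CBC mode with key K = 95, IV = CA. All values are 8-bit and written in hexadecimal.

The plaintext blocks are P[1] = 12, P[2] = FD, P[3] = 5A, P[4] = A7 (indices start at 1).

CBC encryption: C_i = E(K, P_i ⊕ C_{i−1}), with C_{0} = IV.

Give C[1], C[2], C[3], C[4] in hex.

C[1] = 4D, C[2] = 25, C[3] = EA, C[4] = D8

C[1]: P[1] ⊕ CA = D8; E(K, D8) = 4D.
C[2]: P[2] ⊕ 4D = B0; E(K, B0) = 25.
C[3]: P[3] ⊕ 25 = 7F; E(K, 7F) = EA.
C[4]: P[4] ⊕ EA = 4D; E(K, 4D) = D8.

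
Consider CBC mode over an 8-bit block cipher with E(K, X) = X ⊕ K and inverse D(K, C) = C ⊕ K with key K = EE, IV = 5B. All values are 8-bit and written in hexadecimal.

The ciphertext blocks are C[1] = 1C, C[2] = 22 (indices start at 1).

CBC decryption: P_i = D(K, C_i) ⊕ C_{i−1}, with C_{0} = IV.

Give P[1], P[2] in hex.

P[1] = A9, P[2] = D0

P[1]: D(K, 1C) = F2; F2 ⊕ 5B = A9.
P[2]: D(K, 22) = CC; CC ⊕ 1C = D0.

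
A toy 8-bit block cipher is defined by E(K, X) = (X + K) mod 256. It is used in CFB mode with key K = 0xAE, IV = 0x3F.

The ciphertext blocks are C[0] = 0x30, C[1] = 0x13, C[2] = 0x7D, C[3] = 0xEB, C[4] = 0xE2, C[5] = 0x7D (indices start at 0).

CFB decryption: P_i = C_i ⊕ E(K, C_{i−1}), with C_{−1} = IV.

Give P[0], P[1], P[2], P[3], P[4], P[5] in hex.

P[0]: E(K, 0x3F) = 0xED; 0x30 ⊕ 0xED = 0xDD.
P[1]: E(K, 0x30) = 0xDE; 0x13 ⊕ 0xDE = 0xCD.
P[2]: E(K, 0x13) = 0xC1; 0x7D ⊕ 0xC1 = 0xBC.
P[3]: E(K, 0x7D) = 0x2B; 0xEB ⊕ 0x2B = 0xC0.
P[4]: E(K, 0xEB) = 0x99; 0xE2 ⊕ 0x99 = 0x7B.
P[5]: E(K, 0xE2) = 0x90; 0x7D ⊕ 0x90 = 0xED.

P[0] = 0xDD, P[1] = 0xCD, P[2] = 0xBC, P[3] = 0xC0, P[4] = 0x7B, P[5] = 0xED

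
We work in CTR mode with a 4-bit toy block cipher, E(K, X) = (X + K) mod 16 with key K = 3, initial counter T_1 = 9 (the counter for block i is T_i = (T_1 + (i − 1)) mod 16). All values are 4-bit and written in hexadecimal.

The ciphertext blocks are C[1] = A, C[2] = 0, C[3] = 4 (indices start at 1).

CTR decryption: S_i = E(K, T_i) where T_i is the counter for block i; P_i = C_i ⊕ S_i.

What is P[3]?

P[3]: T = B, S = E(K, T) = E; 4 ⊕ E = A.

P[3] = A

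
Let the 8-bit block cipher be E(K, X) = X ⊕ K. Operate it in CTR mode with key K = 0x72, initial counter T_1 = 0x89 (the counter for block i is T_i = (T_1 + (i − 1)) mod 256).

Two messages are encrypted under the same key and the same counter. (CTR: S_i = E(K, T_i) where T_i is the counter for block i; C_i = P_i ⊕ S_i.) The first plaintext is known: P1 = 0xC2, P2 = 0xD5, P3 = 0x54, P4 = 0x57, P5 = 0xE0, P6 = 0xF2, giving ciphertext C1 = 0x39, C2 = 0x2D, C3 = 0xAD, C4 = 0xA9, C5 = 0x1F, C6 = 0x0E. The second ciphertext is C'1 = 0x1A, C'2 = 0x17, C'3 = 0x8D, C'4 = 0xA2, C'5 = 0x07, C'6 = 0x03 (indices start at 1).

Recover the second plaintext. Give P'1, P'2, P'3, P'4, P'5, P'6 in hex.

In CTR with a reused counter, both messages share the same keystream S_i, so C_i ⊕ C'_i = P_i ⊕ P'_i and thus P'_i = P_i ⊕ C_i ⊕ C'_i.
P'1: 0xC2 ⊕ 0x39 ⊕ 0x1A = 0xE1.
P'2: 0xD5 ⊕ 0x2D ⊕ 0x17 = 0xEF.
P'3: 0x54 ⊕ 0xAD ⊕ 0x8D = 0x74.
P'4: 0x57 ⊕ 0xA9 ⊕ 0xA2 = 0x5C.
P'5: 0xE0 ⊕ 0x1F ⊕ 0x07 = 0xF8.
P'6: 0xF2 ⊕ 0x0E ⊕ 0x03 = 0xFF.

P'1 = 0xE1, P'2 = 0xEF, P'3 = 0x74, P'4 = 0x5C, P'5 = 0xF8, P'6 = 0xFF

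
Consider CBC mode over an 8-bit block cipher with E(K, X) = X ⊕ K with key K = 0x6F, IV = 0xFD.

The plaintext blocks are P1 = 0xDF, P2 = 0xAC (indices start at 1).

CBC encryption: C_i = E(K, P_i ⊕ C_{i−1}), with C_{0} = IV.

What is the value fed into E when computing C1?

0x22

C1: P1 ⊕ 0xFD = 0x22; E(K, 0x22) = 0x4D.
So the input to E for block 1 is 0x22.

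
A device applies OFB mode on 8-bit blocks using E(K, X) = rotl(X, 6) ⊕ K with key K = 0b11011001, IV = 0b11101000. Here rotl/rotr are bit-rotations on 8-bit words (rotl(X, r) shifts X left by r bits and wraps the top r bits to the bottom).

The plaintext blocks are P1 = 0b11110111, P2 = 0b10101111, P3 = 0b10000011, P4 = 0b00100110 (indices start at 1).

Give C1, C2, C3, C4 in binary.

OFB encryption: S_i = E(K, S_{i−1}) with S_{0} = IV; C_i = P_i ⊕ S_i.
C1: S = E(K, 0b11101000) = 0b11100011; 0b11110111 ⊕ 0b11100011 = 0b00010100.
C2: S = E(K, 0b11100011) = 0b00100001; 0b10101111 ⊕ 0b00100001 = 0b10001110.
C3: S = E(K, 0b00100001) = 0b10010001; 0b10000011 ⊕ 0b10010001 = 0b00010010.
C4: S = E(K, 0b10010001) = 0b10111101; 0b00100110 ⊕ 0b10111101 = 0b10011011.

C1 = 0b00010100, C2 = 0b10001110, C3 = 0b00010010, C4 = 0b10011011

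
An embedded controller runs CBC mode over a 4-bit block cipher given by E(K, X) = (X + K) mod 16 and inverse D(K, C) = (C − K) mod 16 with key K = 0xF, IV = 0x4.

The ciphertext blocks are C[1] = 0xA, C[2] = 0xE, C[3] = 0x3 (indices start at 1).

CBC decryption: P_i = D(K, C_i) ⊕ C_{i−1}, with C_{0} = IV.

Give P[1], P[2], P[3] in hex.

P[1] = 0xF, P[2] = 0x5, P[3] = 0xA

P[1]: D(K, 0xA) = 0xB; 0xB ⊕ 0x4 = 0xF.
P[2]: D(K, 0xE) = 0xF; 0xF ⊕ 0xA = 0x5.
P[3]: D(K, 0x3) = 0x4; 0x4 ⊕ 0xE = 0xA.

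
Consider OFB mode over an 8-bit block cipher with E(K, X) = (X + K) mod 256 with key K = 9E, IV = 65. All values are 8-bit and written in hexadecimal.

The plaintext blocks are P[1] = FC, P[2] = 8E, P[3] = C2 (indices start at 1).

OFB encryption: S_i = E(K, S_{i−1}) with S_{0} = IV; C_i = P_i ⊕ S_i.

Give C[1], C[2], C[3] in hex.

C[1] = FF, C[2] = 2F, C[3] = FD

C[1]: S = E(K, 65) = 03; FC ⊕ 03 = FF.
C[2]: S = E(K, 03) = A1; 8E ⊕ A1 = 2F.
C[3]: S = E(K, A1) = 3F; C2 ⊕ 3F = FD.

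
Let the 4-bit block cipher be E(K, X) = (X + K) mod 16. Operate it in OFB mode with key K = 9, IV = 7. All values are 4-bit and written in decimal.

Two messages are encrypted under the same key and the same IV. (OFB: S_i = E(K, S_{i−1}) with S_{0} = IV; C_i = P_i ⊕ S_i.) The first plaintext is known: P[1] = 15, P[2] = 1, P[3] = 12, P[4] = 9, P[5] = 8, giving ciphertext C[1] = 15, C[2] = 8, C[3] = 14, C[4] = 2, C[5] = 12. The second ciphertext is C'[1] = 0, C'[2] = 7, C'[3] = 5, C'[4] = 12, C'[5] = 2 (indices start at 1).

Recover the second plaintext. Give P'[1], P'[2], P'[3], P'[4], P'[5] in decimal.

In OFB with a reused IV, both messages share the same keystream S_i, so C_i ⊕ C'_i = P_i ⊕ P'_i and thus P'_i = P_i ⊕ C_i ⊕ C'_i.
P'[1]: 15 ⊕ 15 ⊕ 0 = 0.
P'[2]: 1 ⊕ 8 ⊕ 7 = 14.
P'[3]: 12 ⊕ 14 ⊕ 5 = 7.
P'[4]: 9 ⊕ 2 ⊕ 12 = 7.
P'[5]: 8 ⊕ 12 ⊕ 2 = 6.

P'[1] = 0, P'[2] = 14, P'[3] = 7, P'[4] = 7, P'[5] = 6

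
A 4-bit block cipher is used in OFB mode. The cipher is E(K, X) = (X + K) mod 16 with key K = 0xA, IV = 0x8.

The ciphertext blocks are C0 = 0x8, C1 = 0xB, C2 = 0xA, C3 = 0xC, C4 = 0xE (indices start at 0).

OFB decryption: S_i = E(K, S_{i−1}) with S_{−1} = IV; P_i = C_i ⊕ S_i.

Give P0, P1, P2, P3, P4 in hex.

P0: S = E(K, 0x8) = 0x2; 0x8 ⊕ 0x2 = 0xA.
P1: S = E(K, 0x2) = 0xC; 0xB ⊕ 0xC = 0x7.
P2: S = E(K, 0xC) = 0x6; 0xA ⊕ 0x6 = 0xC.
P3: S = E(K, 0x6) = 0x0; 0xC ⊕ 0x0 = 0xC.
P4: S = E(K, 0x0) = 0xA; 0xE ⊕ 0xA = 0x4.

P0 = 0xA, P1 = 0x7, P2 = 0xC, P3 = 0xC, P4 = 0x4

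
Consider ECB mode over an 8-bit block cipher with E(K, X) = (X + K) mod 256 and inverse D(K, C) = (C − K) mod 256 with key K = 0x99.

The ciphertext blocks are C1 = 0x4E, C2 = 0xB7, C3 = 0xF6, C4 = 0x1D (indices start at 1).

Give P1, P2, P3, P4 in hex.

P1 = 0xB5, P2 = 0x1E, P3 = 0x5D, P4 = 0x84

ECB decryption: P_i = D(K, C_i).
P1: D(K, 0x4E) = 0xB5.
P2: D(K, 0xB7) = 0x1E.
P3: D(K, 0xF6) = 0x5D.
P4: D(K, 0x1D) = 0x84.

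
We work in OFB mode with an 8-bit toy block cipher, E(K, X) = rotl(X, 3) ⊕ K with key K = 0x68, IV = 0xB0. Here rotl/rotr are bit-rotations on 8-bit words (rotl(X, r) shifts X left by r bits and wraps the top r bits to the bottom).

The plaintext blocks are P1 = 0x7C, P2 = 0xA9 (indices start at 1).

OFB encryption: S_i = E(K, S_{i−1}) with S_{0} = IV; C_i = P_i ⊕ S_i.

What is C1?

C1 = 0x91

C1: S = E(K, 0xB0) = 0xED; 0x7C ⊕ 0xED = 0x91.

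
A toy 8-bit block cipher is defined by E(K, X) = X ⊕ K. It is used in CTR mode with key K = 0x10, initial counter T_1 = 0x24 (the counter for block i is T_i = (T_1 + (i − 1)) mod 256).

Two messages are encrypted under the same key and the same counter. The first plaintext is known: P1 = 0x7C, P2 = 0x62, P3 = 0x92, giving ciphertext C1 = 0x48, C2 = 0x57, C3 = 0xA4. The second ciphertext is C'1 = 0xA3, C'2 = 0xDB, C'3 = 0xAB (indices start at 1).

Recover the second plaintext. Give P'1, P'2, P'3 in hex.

P'1 = 0x97, P'2 = 0xEE, P'3 = 0x9D

In CTR with a reused counter, both messages share the same keystream S_i, so C_i ⊕ C'_i = P_i ⊕ P'_i and thus P'_i = P_i ⊕ C_i ⊕ C'_i.
P'1: 0x7C ⊕ 0x48 ⊕ 0xA3 = 0x97.
P'2: 0x62 ⊕ 0x57 ⊕ 0xDB = 0xEE.
P'3: 0x92 ⊕ 0xA4 ⊕ 0xAB = 0x9D.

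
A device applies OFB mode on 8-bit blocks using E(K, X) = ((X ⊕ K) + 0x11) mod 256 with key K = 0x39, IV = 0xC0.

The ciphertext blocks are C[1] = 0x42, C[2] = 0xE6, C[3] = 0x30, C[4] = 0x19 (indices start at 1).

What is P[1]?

P[1] = 0x48

OFB decryption: S_i = E(K, S_{i−1}) with S_{0} = IV; P_i = C_i ⊕ S_i.
P[1]: S = E(K, 0xC0) = 0x0A; 0x42 ⊕ 0x0A = 0x48.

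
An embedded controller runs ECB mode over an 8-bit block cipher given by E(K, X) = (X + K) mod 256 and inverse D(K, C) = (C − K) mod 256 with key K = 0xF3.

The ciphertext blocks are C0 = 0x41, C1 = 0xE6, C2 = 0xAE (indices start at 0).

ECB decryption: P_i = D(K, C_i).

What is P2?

P2: D(K, 0xAE) = 0xBB.

P2 = 0xBB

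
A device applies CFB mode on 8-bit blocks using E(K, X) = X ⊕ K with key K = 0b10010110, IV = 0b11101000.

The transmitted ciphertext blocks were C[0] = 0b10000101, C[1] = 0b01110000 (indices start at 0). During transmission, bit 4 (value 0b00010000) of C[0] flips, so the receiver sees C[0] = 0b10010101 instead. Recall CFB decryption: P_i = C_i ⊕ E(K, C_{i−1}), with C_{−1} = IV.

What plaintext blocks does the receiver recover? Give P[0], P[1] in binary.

Only C[0] changed, to 0b10010101. In CFB, a change in C_i flips the same bit in P_i and garbles P_{i+1}. Decrypting the received ciphertext:
P[0]: E(K, 0b11101000) = 0b01111110; 0b10010101 ⊕ 0b01111110 = 0b11101011.
P[1]: E(K, 0b10010101) = 0b00000011; 0b01110000 ⊕ 0b00000011 = 0b01110011.
Blocks that differ from the original plaintext: P[0], P[1].

P[0] = 0b11101011, P[1] = 0b01110011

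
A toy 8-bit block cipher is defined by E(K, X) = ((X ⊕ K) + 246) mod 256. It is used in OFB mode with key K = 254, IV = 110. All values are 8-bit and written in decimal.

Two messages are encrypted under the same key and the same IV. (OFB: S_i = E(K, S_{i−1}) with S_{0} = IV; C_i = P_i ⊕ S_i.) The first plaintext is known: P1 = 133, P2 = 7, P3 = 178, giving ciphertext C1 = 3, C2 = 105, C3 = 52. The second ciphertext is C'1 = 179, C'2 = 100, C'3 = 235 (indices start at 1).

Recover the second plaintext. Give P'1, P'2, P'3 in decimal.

P'1 = 53, P'2 = 10, P'3 = 109

In OFB with a reused IV, both messages share the same keystream S_i, so C_i ⊕ C'_i = P_i ⊕ P'_i and thus P'_i = P_i ⊕ C_i ⊕ C'_i.
P'1: 133 ⊕ 3 ⊕ 179 = 53.
P'2: 7 ⊕ 105 ⊕ 100 = 10.
P'3: 178 ⊕ 52 ⊕ 235 = 109.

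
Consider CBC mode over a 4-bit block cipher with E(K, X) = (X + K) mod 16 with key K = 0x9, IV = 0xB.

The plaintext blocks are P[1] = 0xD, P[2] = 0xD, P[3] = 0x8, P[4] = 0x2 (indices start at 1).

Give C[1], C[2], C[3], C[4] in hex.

C[1] = 0xF, C[2] = 0xB, C[3] = 0xC, C[4] = 0x7

CBC encryption: C_i = E(K, P_i ⊕ C_{i−1}), with C_{0} = IV.
C[1]: P[1] ⊕ 0xB = 0x6; E(K, 0x6) = 0xF.
C[2]: P[2] ⊕ 0xF = 0x2; E(K, 0x2) = 0xB.
C[3]: P[3] ⊕ 0xB = 0x3; E(K, 0x3) = 0xC.
C[4]: P[4] ⊕ 0xC = 0xE; E(K, 0xE) = 0x7.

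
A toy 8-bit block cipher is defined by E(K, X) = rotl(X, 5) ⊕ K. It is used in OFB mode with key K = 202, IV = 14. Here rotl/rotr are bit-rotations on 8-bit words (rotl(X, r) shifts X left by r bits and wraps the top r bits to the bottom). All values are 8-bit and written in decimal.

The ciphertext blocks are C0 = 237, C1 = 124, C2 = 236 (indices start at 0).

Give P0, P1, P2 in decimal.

P0 = 230, P1 = 215, P2 = 83

OFB decryption: S_i = E(K, S_{i−1}) with S_{−1} = IV; P_i = C_i ⊕ S_i.
P0: S = E(K, 14) = 11; 237 ⊕ 11 = 230.
P1: S = E(K, 11) = 171; 124 ⊕ 171 = 215.
P2: S = E(K, 171) = 191; 236 ⊕ 191 = 83.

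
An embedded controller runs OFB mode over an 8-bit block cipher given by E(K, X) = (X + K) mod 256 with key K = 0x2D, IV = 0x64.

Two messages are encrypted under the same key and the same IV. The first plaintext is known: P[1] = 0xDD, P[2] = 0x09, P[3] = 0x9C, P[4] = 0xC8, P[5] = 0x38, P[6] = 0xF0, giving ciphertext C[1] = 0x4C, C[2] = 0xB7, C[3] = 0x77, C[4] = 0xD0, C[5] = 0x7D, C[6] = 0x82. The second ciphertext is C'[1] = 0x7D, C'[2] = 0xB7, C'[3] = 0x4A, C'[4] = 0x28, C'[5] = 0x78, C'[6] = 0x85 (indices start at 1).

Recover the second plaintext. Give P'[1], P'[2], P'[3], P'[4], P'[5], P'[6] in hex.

In OFB with a reused IV, both messages share the same keystream S_i, so C_i ⊕ C'_i = P_i ⊕ P'_i and thus P'_i = P_i ⊕ C_i ⊕ C'_i.
P'[1]: 0xDD ⊕ 0x4C ⊕ 0x7D = 0xEC.
P'[2]: 0x09 ⊕ 0xB7 ⊕ 0xB7 = 0x09.
P'[3]: 0x9C ⊕ 0x77 ⊕ 0x4A = 0xA1.
P'[4]: 0xC8 ⊕ 0xD0 ⊕ 0x28 = 0x30.
P'[5]: 0x38 ⊕ 0x7D ⊕ 0x78 = 0x3D.
P'[6]: 0xF0 ⊕ 0x82 ⊕ 0x85 = 0xF7.

P'[1] = 0xEC, P'[2] = 0x09, P'[3] = 0xA1, P'[4] = 0x30, P'[5] = 0x3D, P'[6] = 0xF7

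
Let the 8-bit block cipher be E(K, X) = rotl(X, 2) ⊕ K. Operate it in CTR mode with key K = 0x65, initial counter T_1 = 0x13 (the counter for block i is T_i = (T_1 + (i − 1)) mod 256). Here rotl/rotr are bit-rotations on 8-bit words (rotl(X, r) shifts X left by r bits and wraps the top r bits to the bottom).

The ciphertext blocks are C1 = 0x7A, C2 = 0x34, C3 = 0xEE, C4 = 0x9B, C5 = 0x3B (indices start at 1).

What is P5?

CTR decryption: S_i = E(K, T_i) where T_i is the counter for block i; P_i = C_i ⊕ S_i.
P5: T = 0x17, S = E(K, T) = 0x39; 0x3B ⊕ 0x39 = 0x02.

P5 = 0x02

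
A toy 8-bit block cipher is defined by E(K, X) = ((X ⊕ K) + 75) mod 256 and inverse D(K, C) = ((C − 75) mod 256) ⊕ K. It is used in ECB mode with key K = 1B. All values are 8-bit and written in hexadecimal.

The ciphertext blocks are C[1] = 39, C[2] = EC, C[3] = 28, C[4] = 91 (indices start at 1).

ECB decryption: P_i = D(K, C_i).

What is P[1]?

P[1] = DF

P[1]: D(K, 39) = DF.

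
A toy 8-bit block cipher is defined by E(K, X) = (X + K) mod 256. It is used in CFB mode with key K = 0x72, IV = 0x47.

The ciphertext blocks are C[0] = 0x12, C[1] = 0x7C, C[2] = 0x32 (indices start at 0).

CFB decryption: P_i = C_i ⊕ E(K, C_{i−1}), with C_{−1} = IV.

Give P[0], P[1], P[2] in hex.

P[0] = 0xAB, P[1] = 0xF8, P[2] = 0xDC

P[0]: E(K, 0x47) = 0xB9; 0x12 ⊕ 0xB9 = 0xAB.
P[1]: E(K, 0x12) = 0x84; 0x7C ⊕ 0x84 = 0xF8.
P[2]: E(K, 0x7C) = 0xEE; 0x32 ⊕ 0xEE = 0xDC.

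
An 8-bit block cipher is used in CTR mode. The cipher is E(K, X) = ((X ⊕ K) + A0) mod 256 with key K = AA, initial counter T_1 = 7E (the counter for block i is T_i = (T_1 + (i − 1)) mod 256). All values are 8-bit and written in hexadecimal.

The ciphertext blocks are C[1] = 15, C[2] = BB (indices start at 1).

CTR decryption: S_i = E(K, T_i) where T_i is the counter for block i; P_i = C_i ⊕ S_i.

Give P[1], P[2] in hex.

P[1] = 61, P[2] = CE

P[1]: T = 7E, S = E(K, T) = 74; 15 ⊕ 74 = 61.
P[2]: T = 7F, S = E(K, T) = 75; BB ⊕ 75 = CE.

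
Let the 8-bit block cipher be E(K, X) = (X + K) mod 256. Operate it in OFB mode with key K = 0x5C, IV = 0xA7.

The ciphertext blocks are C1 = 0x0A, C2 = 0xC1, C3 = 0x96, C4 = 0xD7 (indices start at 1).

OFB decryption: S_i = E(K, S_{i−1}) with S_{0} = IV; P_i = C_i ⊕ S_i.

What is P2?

P2 = 0x9E

P1: S = E(K, 0xA7) = 0x03; 0x0A ⊕ 0x03 = 0x09.
P2: S = E(K, 0x03) = 0x5F; 0xC1 ⊕ 0x5F = 0x9E.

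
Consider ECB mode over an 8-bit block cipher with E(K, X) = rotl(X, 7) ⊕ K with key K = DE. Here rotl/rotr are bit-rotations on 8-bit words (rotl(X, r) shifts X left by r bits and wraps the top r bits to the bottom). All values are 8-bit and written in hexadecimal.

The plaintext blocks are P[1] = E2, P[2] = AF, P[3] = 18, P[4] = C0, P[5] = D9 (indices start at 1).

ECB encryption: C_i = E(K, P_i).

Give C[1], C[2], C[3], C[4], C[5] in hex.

C[1] = AF, C[2] = 09, C[3] = D2, C[4] = BE, C[5] = 32

C[1]: E(K, E2) = AF.
C[2]: E(K, AF) = 09.
C[3]: E(K, 18) = D2.
C[4]: E(K, C0) = BE.
C[5]: E(K, D9) = 32.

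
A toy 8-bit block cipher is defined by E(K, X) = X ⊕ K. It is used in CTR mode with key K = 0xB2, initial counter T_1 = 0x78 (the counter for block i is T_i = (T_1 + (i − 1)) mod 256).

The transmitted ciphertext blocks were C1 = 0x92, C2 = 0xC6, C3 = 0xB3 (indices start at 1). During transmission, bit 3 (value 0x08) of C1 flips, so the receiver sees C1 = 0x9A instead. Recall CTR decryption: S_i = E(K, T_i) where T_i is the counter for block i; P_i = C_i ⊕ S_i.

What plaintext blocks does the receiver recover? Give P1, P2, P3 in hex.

P1 = 0x50, P2 = 0x0D, P3 = 0x7B

Only C1 changed, to 0x9A. In CTR, a change in C_i flips the same bit in P_i only; the keystream is unaffected. Decrypting the received ciphertext:
P1: T = 0x78, S = E(K, T) = 0xCA; 0x9A ⊕ 0xCA = 0x50.
P2: T = 0x79, S = E(K, T) = 0xCB; 0xC6 ⊕ 0xCB = 0x0D.
P3: T = 0x7A, S = E(K, T) = 0xC8; 0xB3 ⊕ 0xC8 = 0x7B.
Blocks that differ from the original plaintext: P1.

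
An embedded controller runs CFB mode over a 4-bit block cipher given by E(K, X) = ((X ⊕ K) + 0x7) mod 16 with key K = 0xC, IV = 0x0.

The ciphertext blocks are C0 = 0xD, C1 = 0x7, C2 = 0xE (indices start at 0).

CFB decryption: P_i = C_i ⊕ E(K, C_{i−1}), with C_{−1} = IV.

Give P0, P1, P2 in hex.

P0: E(K, 0x0) = 0x3; 0xD ⊕ 0x3 = 0xE.
P1: E(K, 0xD) = 0x8; 0x7 ⊕ 0x8 = 0xF.
P2: E(K, 0x7) = 0x2; 0xE ⊕ 0x2 = 0xC.

P0 = 0xE, P1 = 0xF, P2 = 0xC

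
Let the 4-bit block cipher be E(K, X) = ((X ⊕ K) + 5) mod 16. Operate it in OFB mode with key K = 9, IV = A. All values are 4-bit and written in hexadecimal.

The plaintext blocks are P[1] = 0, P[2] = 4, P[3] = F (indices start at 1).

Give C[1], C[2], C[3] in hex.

C[1] = 8, C[2] = 2, C[3] = B

OFB encryption: S_i = E(K, S_{i−1}) with S_{0} = IV; C_i = P_i ⊕ S_i.
C[1]: S = E(K, A) = 8; 0 ⊕ 8 = 8.
C[2]: S = E(K, 8) = 6; 4 ⊕ 6 = 2.
C[3]: S = E(K, 6) = 4; F ⊕ 4 = B.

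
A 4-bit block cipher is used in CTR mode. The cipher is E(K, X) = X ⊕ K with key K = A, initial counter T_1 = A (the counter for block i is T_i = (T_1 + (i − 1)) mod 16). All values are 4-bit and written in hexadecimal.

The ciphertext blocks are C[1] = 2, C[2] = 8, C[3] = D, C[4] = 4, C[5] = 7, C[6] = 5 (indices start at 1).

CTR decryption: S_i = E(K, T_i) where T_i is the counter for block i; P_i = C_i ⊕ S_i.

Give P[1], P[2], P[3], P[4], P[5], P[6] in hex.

P[1]: T = A, S = E(K, T) = 0; 2 ⊕ 0 = 2.
P[2]: T = B, S = E(K, T) = 1; 8 ⊕ 1 = 9.
P[3]: T = C, S = E(K, T) = 6; D ⊕ 6 = B.
P[4]: T = D, S = E(K, T) = 7; 4 ⊕ 7 = 3.
P[5]: T = E, S = E(K, T) = 4; 7 ⊕ 4 = 3.
P[6]: T = F, S = E(K, T) = 5; 5 ⊕ 5 = 0.

P[1] = 2, P[2] = 9, P[3] = B, P[4] = 3, P[5] = 3, P[6] = 0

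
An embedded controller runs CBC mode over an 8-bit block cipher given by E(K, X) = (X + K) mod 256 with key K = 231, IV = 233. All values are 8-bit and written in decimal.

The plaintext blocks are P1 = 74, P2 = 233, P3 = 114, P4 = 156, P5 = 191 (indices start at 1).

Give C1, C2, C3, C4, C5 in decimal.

CBC encryption: C_i = E(K, P_i ⊕ C_{i−1}), with C_{0} = IV.
C1: P1 ⊕ 233 = 163; E(K, 163) = 138.
C2: P2 ⊕ 138 = 99; E(K, 99) = 74.
C3: P3 ⊕ 74 = 56; E(K, 56) = 31.
C4: P4 ⊕ 31 = 131; E(K, 131) = 106.
C5: P5 ⊕ 106 = 213; E(K, 213) = 188.

C1 = 138, C2 = 74, C3 = 31, C4 = 106, C5 = 188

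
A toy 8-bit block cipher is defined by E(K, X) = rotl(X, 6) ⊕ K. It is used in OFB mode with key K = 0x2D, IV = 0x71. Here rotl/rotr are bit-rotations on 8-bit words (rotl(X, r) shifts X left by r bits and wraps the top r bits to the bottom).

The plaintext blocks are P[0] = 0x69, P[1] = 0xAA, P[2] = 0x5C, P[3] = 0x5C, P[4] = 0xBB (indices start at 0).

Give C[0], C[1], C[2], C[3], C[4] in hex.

OFB encryption: S_i = E(K, S_{i−1}) with S_{−1} = IV; C_i = P_i ⊕ S_i.
C[0]: S = E(K, 0x71) = 0x71; 0x69 ⊕ 0x71 = 0x18.
C[1]: S = E(K, 0x71) = 0x71; 0xAA ⊕ 0x71 = 0xDB.
C[2]: S = E(K, 0x71) = 0x71; 0x5C ⊕ 0x71 = 0x2D.
C[3]: S = E(K, 0x71) = 0x71; 0x5C ⊕ 0x71 = 0x2D.
C[4]: S = E(K, 0x71) = 0x71; 0xBB ⊕ 0x71 = 0xCA.

C[0] = 0x18, C[1] = 0xDB, C[2] = 0x2D, C[3] = 0x2D, C[4] = 0xCA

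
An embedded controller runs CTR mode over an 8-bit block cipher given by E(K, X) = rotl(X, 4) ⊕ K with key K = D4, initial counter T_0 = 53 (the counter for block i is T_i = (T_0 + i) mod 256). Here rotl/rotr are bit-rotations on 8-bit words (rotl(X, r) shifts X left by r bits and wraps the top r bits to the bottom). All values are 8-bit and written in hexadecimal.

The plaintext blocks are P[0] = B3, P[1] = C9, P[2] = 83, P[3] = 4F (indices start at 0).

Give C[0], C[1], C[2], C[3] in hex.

C[0] = 52, C[1] = 58, C[2] = 02, C[3] = FE

CTR encryption: S_i = E(K, T_i) where T_i is the counter for block i; C_i = P_i ⊕ S_i.
C[0]: T = 53, S = E(K, T) = E1; B3 ⊕ E1 = 52.
C[1]: T = 54, S = E(K, T) = 91; C9 ⊕ 91 = 58.
C[2]: T = 55, S = E(K, T) = 81; 83 ⊕ 81 = 02.
C[3]: T = 56, S = E(K, T) = B1; 4F ⊕ B1 = FE.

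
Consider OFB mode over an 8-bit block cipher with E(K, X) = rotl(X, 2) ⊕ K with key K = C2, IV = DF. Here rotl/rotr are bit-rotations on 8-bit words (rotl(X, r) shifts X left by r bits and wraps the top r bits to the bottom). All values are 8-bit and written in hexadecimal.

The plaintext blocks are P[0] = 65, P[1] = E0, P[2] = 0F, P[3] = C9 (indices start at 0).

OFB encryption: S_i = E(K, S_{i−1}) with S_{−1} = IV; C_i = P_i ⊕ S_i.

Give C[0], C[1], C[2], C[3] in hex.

C[0] = D8, C[1] = D4, C[2] = 1D, C[3] = 43

C[0]: S = E(K, DF) = BD; 65 ⊕ BD = D8.
C[1]: S = E(K, BD) = 34; E0 ⊕ 34 = D4.
C[2]: S = E(K, 34) = 12; 0F ⊕ 12 = 1D.
C[3]: S = E(K, 12) = 8A; C9 ⊕ 8A = 43.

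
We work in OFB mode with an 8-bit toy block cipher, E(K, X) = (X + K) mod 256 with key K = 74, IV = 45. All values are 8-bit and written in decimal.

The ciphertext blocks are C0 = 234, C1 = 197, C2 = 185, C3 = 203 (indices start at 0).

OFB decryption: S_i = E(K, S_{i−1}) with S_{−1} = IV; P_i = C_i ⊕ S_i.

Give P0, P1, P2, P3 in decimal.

P0: S = E(K, 45) = 119; 234 ⊕ 119 = 157.
P1: S = E(K, 119) = 193; 197 ⊕ 193 = 4.
P2: S = E(K, 193) = 11; 185 ⊕ 11 = 178.
P3: S = E(K, 11) = 85; 203 ⊕ 85 = 158.

P0 = 157, P1 = 4, P2 = 178, P3 = 158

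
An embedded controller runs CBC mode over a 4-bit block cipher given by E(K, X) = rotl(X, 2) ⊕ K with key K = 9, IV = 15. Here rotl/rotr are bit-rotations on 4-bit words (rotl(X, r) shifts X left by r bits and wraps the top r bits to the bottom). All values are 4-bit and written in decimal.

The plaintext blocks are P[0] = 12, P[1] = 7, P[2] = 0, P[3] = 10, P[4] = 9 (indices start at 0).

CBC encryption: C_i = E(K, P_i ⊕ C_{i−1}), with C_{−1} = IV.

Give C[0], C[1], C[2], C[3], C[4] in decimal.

C[0] = 5, C[1] = 1, C[2] = 13, C[3] = 4, C[4] = 14

C[0]: P[0] ⊕ 15 = 3; E(K, 3) = 5.
C[1]: P[1] ⊕ 5 = 2; E(K, 2) = 1.
C[2]: P[2] ⊕ 1 = 1; E(K, 1) = 13.
C[3]: P[3] ⊕ 13 = 7; E(K, 7) = 4.
C[4]: P[4] ⊕ 4 = 13; E(K, 13) = 14.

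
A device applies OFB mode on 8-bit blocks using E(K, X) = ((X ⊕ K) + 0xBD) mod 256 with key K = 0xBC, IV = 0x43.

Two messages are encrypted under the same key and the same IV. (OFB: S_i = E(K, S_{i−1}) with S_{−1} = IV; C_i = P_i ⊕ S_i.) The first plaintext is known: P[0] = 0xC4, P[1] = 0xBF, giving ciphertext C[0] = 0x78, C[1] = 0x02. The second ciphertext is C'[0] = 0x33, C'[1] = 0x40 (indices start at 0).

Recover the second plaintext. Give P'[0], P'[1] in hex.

In OFB with a reused IV, both messages share the same keystream S_i, so C_i ⊕ C'_i = P_i ⊕ P'_i and thus P'_i = P_i ⊕ C_i ⊕ C'_i.
P'[0]: 0xC4 ⊕ 0x78 ⊕ 0x33 = 0x8F.
P'[1]: 0xBF ⊕ 0x02 ⊕ 0x40 = 0xFD.

P'[0] = 0x8F, P'[1] = 0xFD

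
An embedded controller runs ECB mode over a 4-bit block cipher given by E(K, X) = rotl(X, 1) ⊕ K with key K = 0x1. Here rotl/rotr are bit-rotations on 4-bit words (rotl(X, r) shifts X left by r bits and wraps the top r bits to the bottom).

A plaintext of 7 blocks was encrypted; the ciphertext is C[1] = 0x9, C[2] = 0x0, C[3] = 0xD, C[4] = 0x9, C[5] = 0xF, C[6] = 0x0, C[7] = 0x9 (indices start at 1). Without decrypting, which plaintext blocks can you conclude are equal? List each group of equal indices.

P[1] = P[4] = P[7]; P[2] = P[6]

ECB encrypts each block independently with the same key, so equal ciphertext blocks imply equal plaintext blocks.
C[1] = C[4] = C[7] = 0x9, so P[1] = P[4] = P[7].
C[2] = C[6] = 0x0, so P[2] = P[6].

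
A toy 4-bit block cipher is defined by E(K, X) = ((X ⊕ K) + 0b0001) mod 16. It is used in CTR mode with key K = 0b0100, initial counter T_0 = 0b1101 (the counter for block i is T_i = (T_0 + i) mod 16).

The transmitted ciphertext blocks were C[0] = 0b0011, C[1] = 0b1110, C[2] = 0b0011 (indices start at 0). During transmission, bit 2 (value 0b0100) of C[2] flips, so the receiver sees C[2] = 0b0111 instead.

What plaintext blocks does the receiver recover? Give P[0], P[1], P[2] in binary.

CTR decryption: S_i = E(K, T_i) where T_i is the counter for block i; P_i = C_i ⊕ S_i.
Only C[2] changed, to 0b0111. In CTR, a change in C_i flips the same bit in P_i only; the keystream is unaffected. Decrypting the received ciphertext:
P[0]: T = 0b1101, S = E(K, T) = 0b1010; 0b0011 ⊕ 0b1010 = 0b1001.
P[1]: T = 0b1110, S = E(K, T) = 0b1011; 0b1110 ⊕ 0b1011 = 0b0101.
P[2]: T = 0b1111, S = E(K, T) = 0b1100; 0b0111 ⊕ 0b1100 = 0b1011.
Blocks that differ from the original plaintext: P[2].

P[0] = 0b1001, P[1] = 0b0101, P[2] = 0b1011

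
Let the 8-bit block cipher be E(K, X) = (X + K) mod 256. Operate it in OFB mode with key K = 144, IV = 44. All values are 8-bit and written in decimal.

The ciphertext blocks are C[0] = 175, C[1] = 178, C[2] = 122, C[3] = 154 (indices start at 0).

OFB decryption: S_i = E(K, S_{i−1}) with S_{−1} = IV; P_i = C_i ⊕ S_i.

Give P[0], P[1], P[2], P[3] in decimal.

P[0]: S = E(K, 44) = 188; 175 ⊕ 188 = 19.
P[1]: S = E(K, 188) = 76; 178 ⊕ 76 = 254.
P[2]: S = E(K, 76) = 220; 122 ⊕ 220 = 166.
P[3]: S = E(K, 220) = 108; 154 ⊕ 108 = 246.

P[0] = 19, P[1] = 254, P[2] = 166, P[3] = 246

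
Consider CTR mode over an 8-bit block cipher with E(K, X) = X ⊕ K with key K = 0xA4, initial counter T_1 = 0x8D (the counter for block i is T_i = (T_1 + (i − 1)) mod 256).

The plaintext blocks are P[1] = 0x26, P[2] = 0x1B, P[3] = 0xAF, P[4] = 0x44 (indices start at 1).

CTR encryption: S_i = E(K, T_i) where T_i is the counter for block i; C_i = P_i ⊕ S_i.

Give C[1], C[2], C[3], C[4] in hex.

C[1] = 0x0F, C[2] = 0x31, C[3] = 0x84, C[4] = 0x70

C[1]: T = 0x8D, S = E(K, T) = 0x29; 0x26 ⊕ 0x29 = 0x0F.
C[2]: T = 0x8E, S = E(K, T) = 0x2A; 0x1B ⊕ 0x2A = 0x31.
C[3]: T = 0x8F, S = E(K, T) = 0x2B; 0xAF ⊕ 0x2B = 0x84.
C[4]: T = 0x90, S = E(K, T) = 0x34; 0x44 ⊕ 0x34 = 0x70.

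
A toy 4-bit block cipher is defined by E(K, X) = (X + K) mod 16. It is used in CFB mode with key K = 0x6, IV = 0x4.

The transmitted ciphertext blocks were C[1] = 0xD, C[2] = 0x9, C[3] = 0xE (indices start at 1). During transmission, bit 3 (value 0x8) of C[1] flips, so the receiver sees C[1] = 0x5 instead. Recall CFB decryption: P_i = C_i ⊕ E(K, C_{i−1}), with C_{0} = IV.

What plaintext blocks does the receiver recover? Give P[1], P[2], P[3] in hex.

Only C[1] changed, to 0x5. In CFB, a change in C_i flips the same bit in P_i and garbles P_{i+1}. Decrypting the received ciphertext:
P[1]: E(K, 0x4) = 0xA; 0x5 ⊕ 0xA = 0xF.
P[2]: E(K, 0x5) = 0xB; 0x9 ⊕ 0xB = 0x2.
P[3]: E(K, 0x9) = 0xF; 0xE ⊕ 0xF = 0x1.
Blocks that differ from the original plaintext: P[1], P[2].

P[1] = 0xF, P[2] = 0x2, P[3] = 0x1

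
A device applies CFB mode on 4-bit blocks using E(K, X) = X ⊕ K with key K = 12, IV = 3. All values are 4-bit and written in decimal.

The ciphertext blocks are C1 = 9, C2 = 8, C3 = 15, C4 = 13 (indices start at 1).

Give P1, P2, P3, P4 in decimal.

CFB decryption: P_i = C_i ⊕ E(K, C_{i−1}), with C_{0} = IV.
P1: E(K, 3) = 15; 9 ⊕ 15 = 6.
P2: E(K, 9) = 5; 8 ⊕ 5 = 13.
P3: E(K, 8) = 4; 15 ⊕ 4 = 11.
P4: E(K, 15) = 3; 13 ⊕ 3 = 14.

P1 = 6, P2 = 13, P3 = 11, P4 = 14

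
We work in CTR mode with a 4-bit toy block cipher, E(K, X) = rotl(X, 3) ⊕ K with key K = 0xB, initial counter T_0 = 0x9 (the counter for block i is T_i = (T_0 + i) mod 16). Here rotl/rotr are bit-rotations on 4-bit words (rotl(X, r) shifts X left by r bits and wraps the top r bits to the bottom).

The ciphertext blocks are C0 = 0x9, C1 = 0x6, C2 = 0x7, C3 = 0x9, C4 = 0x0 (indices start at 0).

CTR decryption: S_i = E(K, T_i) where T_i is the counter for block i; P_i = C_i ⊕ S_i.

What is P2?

P2: T = 0xB, S = E(K, T) = 0x6; 0x7 ⊕ 0x6 = 0x1.

P2 = 0x1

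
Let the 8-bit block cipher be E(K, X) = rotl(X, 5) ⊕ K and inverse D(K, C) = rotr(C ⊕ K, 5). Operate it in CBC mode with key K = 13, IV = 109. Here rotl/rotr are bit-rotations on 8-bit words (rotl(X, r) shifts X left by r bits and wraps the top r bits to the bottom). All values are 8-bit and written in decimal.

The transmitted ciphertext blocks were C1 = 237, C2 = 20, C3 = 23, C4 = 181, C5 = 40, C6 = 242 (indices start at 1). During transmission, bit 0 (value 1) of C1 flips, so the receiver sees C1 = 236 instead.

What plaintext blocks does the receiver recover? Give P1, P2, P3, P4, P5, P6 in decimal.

CBC decryption: P_i = D(K, C_i) ⊕ C_{i−1}, with C_{0} = IV.
Only C1 changed, to 236. In CBC, a change in C_i garbles P_i and flips the same bit in P_{i+1}. Decrypting the received ciphertext:
P1: D(K, 236) = 15; 15 ⊕ 109 = 98.
P2: D(K, 20) = 200; 200 ⊕ 236 = 36.
P3: D(K, 23) = 208; 208 ⊕ 20 = 196.
P4: D(K, 181) = 197; 197 ⊕ 23 = 210.
P5: D(K, 40) = 41; 41 ⊕ 181 = 156.
P6: D(K, 242) = 255; 255 ⊕ 40 = 215.
Blocks that differ from the original plaintext: P1, P2.

P1 = 98, P2 = 36, P3 = 196, P4 = 210, P5 = 156, P6 = 215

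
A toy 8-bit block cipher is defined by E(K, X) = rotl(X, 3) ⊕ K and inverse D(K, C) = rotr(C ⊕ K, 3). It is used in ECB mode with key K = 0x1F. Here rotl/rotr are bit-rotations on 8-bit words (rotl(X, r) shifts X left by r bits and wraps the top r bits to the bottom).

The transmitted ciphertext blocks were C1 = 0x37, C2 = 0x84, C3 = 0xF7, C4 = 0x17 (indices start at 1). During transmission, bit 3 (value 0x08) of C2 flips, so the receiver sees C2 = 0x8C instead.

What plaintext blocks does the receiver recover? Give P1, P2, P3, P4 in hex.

P1 = 0x05, P2 = 0x72, P3 = 0x1D, P4 = 0x01

ECB decryption: P_i = D(K, C_i).
Only C2 changed, to 0x8C. In ECB, a change in C_i affects only P_i. Decrypting the received ciphertext:
P1: D(K, 0x37) = 0x05.
P2: D(K, 0x8C) = 0x72.
P3: D(K, 0xF7) = 0x1D.
P4: D(K, 0x17) = 0x01.
Blocks that differ from the original plaintext: P2.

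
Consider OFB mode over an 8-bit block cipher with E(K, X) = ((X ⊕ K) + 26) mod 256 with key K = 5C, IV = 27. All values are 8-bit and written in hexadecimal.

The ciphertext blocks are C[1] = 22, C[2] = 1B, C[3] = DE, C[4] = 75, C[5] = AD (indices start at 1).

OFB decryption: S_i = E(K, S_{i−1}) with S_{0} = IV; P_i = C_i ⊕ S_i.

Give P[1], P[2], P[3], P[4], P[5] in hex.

P[1]: S = E(K, 27) = A1; 22 ⊕ A1 = 83.
P[2]: S = E(K, A1) = 23; 1B ⊕ 23 = 38.
P[3]: S = E(K, 23) = A5; DE ⊕ A5 = 7B.
P[4]: S = E(K, A5) = 1F; 75 ⊕ 1F = 6A.
P[5]: S = E(K, 1F) = 69; AD ⊕ 69 = C4.

P[1] = 83, P[2] = 38, P[3] = 7B, P[4] = 6A, P[5] = C4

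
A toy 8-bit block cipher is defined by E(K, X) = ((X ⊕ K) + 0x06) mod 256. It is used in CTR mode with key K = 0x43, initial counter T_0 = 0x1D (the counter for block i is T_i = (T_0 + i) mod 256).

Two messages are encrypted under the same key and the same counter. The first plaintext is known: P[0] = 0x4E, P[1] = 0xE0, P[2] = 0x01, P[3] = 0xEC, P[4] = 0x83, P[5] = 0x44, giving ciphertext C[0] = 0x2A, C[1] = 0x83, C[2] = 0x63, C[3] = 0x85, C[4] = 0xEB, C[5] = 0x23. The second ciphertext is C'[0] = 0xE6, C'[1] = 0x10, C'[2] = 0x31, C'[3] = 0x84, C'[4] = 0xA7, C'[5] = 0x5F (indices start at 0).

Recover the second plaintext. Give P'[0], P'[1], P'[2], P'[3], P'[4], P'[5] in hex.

In CTR with a reused counter, both messages share the same keystream S_i, so C_i ⊕ C'_i = P_i ⊕ P'_i and thus P'_i = P_i ⊕ C_i ⊕ C'_i.
P'[0]: 0x4E ⊕ 0x2A ⊕ 0xE6 = 0x82.
P'[1]: 0xE0 ⊕ 0x83 ⊕ 0x10 = 0x73.
P'[2]: 0x01 ⊕ 0x63 ⊕ 0x31 = 0x53.
P'[3]: 0xEC ⊕ 0x85 ⊕ 0x84 = 0xED.
P'[4]: 0x83 ⊕ 0xEB ⊕ 0xA7 = 0xCF.
P'[5]: 0x44 ⊕ 0x23 ⊕ 0x5F = 0x38.

P'[0] = 0x82, P'[1] = 0x73, P'[2] = 0x53, P'[3] = 0xED, P'[4] = 0xCF, P'[5] = 0x38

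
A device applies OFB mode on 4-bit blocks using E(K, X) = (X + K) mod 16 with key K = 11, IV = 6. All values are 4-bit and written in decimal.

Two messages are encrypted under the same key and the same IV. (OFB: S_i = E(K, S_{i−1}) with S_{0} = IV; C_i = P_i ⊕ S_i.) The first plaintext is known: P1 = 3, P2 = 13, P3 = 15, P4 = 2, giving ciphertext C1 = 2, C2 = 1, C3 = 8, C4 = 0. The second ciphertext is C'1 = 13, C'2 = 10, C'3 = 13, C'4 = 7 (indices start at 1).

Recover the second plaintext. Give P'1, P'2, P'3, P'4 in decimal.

P'1 = 12, P'2 = 6, P'3 = 10, P'4 = 5

In OFB with a reused IV, both messages share the same keystream S_i, so C_i ⊕ C'_i = P_i ⊕ P'_i and thus P'_i = P_i ⊕ C_i ⊕ C'_i.
P'1: 3 ⊕ 2 ⊕ 13 = 12.
P'2: 13 ⊕ 1 ⊕ 10 = 6.
P'3: 15 ⊕ 8 ⊕ 13 = 10.
P'4: 2 ⊕ 0 ⊕ 7 = 5.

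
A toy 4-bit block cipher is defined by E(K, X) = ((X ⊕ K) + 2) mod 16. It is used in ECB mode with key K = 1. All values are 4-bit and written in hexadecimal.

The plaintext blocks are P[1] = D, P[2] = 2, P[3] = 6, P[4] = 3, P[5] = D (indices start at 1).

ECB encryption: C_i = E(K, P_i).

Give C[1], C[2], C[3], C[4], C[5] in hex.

C[1]: E(K, D) = E.
C[2]: E(K, 2) = 5.
C[3]: E(K, 6) = 9.
C[4]: E(K, 3) = 4.
C[5]: E(K, D) = E.

C[1] = E, C[2] = 5, C[3] = 9, C[4] = 4, C[5] = E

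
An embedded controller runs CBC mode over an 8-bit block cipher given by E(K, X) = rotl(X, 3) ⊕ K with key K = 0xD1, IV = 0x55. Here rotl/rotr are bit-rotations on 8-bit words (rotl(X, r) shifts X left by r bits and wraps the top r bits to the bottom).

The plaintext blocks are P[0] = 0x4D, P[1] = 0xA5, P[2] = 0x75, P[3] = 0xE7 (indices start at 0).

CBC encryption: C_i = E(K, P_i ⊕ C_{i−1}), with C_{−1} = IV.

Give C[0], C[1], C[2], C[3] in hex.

C[0]: P[0] ⊕ 0x55 = 0x18; E(K, 0x18) = 0x11.
C[1]: P[1] ⊕ 0x11 = 0xB4; E(K, 0xB4) = 0x74.
C[2]: P[2] ⊕ 0x74 = 0x01; E(K, 0x01) = 0xD9.
C[3]: P[3] ⊕ 0xD9 = 0x3E; E(K, 0x3E) = 0x20.

C[0] = 0x11, C[1] = 0x74, C[2] = 0xD9, C[3] = 0x20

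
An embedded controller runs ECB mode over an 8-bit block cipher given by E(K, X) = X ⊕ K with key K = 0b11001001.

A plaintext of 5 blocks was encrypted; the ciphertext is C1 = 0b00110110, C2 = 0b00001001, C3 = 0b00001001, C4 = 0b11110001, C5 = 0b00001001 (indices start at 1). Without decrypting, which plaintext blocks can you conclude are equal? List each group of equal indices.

ECB encrypts each block independently with the same key, so equal ciphertext blocks imply equal plaintext blocks.
C2 = C3 = C5 = 0b00001001, so P2 = P3 = P5.

P2 = P3 = P5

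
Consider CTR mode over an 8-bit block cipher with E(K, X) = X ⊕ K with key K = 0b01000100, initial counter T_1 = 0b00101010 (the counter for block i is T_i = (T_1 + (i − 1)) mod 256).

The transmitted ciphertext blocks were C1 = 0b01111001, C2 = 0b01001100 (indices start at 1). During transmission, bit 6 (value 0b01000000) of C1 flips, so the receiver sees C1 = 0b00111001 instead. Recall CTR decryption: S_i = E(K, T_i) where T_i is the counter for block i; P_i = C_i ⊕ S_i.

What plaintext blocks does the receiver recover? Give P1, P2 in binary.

P1 = 0b01010111, P2 = 0b00100011

Only C1 changed, to 0b00111001. In CTR, a change in C_i flips the same bit in P_i only; the keystream is unaffected. Decrypting the received ciphertext:
P1: T = 0b00101010, S = E(K, T) = 0b01101110; 0b00111001 ⊕ 0b01101110 = 0b01010111.
P2: T = 0b00101011, S = E(K, T) = 0b01101111; 0b01001100 ⊕ 0b01101111 = 0b00100011.
Blocks that differ from the original plaintext: P1.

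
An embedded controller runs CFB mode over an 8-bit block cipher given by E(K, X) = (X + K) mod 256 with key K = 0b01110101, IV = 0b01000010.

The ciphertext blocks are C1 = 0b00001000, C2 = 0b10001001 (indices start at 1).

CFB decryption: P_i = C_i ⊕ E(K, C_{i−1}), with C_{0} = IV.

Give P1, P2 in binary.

P1: E(K, 0b01000010) = 0b10110111; 0b00001000 ⊕ 0b10110111 = 0b10111111.
P2: E(K, 0b00001000) = 0b01111101; 0b10001001 ⊕ 0b01111101 = 0b11110100.

P1 = 0b10111111, P2 = 0b11110100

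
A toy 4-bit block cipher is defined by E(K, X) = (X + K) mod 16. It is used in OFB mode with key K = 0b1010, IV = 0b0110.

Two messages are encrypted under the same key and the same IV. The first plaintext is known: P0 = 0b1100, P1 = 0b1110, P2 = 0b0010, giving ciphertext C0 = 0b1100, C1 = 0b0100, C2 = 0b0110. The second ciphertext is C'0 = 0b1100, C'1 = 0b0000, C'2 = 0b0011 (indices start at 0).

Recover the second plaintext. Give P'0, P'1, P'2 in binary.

P'0 = 0b1100, P'1 = 0b1010, P'2 = 0b0111

In OFB with a reused IV, both messages share the same keystream S_i, so C_i ⊕ C'_i = P_i ⊕ P'_i and thus P'_i = P_i ⊕ C_i ⊕ C'_i.
P'0: 0b1100 ⊕ 0b1100 ⊕ 0b1100 = 0b1100.
P'1: 0b1110 ⊕ 0b0100 ⊕ 0b0000 = 0b1010.
P'2: 0b0010 ⊕ 0b0110 ⊕ 0b0011 = 0b0111.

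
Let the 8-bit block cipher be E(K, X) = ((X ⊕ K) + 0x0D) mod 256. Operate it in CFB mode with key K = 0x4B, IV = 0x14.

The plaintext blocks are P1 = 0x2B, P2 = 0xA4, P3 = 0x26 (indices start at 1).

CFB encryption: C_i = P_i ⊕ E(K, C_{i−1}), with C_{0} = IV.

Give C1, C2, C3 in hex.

C1: E(K, 0x14) = 0x6C; 0x2B ⊕ 0x6C = 0x47.
C2: E(K, 0x47) = 0x19; 0xA4 ⊕ 0x19 = 0xBD.
C3: E(K, 0xBD) = 0x03; 0x26 ⊕ 0x03 = 0x25.

C1 = 0x47, C2 = 0xBD, C3 = 0x25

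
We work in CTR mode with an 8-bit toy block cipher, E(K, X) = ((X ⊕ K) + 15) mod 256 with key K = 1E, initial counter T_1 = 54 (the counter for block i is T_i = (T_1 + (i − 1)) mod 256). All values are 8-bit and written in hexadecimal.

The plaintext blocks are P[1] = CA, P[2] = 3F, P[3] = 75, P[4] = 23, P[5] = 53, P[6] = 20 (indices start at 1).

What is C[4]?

C[4] = 7D

CTR encryption: S_i = E(K, T_i) where T_i is the counter for block i; C_i = P_i ⊕ S_i.
C[1]: T = 54, S = E(K, T) = 5F; CA ⊕ 5F = 95.
C[2]: T = 55, S = E(K, T) = 60; 3F ⊕ 60 = 5F.
C[3]: T = 56, S = E(K, T) = 5D; 75 ⊕ 5D = 28.
C[4]: T = 57, S = E(K, T) = 5E; 23 ⊕ 5E = 7D.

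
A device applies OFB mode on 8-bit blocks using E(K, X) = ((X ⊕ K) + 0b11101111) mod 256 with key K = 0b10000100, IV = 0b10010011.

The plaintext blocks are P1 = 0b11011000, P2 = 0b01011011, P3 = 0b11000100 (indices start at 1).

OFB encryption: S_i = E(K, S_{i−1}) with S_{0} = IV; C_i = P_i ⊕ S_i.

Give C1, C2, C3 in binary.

C1: S = E(K, 0b10010011) = 0b00000110; 0b11011000 ⊕ 0b00000110 = 0b11011110.
C2: S = E(K, 0b00000110) = 0b01110001; 0b01011011 ⊕ 0b01110001 = 0b00101010.
C3: S = E(K, 0b01110001) = 0b11100100; 0b11000100 ⊕ 0b11100100 = 0b00100000.

C1 = 0b11011110, C2 = 0b00101010, C3 = 0b00100000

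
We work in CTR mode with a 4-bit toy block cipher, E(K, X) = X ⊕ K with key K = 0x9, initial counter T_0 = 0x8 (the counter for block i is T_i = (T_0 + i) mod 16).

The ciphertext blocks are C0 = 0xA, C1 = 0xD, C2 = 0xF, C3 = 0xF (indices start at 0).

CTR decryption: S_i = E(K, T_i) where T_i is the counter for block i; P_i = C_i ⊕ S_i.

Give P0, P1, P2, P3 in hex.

P0: T = 0x8, S = E(K, T) = 0x1; 0xA ⊕ 0x1 = 0xB.
P1: T = 0x9, S = E(K, T) = 0x0; 0xD ⊕ 0x0 = 0xD.
P2: T = 0xA, S = E(K, T) = 0x3; 0xF ⊕ 0x3 = 0xC.
P3: T = 0xB, S = E(K, T) = 0x2; 0xF ⊕ 0x2 = 0xD.

P0 = 0xB, P1 = 0xD, P2 = 0xC, P3 = 0xD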